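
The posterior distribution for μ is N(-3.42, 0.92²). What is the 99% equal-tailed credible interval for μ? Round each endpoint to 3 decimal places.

[-5.790, -1.050]

The posterior is symmetric, so the 99% equal-tailed interval is μ = -3.42 ± z·0.92 with z = 2.576.
Half-width: 2.576 × 0.92 = 2.370.
-3.42 − 2.370 = -5.790; -3.42 + 2.370 = -1.050.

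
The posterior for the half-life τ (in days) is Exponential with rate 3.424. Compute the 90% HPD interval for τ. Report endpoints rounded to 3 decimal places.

The exponential density is strictly decreasing on [0, ∞), so the HPD interval is anchored at 0: [0, q] with P(τ ≤ q) = 0.90.
q = −ln(1 − 0.90) / 3.424 = 2.3026 / 3.424 = 0.672.

[0.000, 0.672]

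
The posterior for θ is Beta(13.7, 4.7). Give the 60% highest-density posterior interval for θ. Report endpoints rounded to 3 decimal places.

[0.684, 0.850]

The posterior is unimodal and skewed, so the HPD interval has equal density at both endpoints and is the shortest 60% interval.
Solving f(0.684) = f(0.850) with F(0.850) − F(0.684) = 0.60 gives [0.684, 0.850].
For comparison, the equal-tailed interval is [0.662, 0.832]; the HPD is narrower and shifted toward the mode.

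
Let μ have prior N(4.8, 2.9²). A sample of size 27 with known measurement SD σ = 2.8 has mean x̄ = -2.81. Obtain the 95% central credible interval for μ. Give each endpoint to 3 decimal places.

Posterior precision = 1/2.9² + 27/2.8² = 0.1189 + 3.4439 = 3.5628, so posterior SD = 0.5298.
Posterior mean = (4.8/2.9² + 27·-2.81/2.8²) / 3.5628 = -2.5560.
Interval: -2.5560 ± 1.960 × 0.5298 → [-3.594, -1.518].

[-3.594, -1.518]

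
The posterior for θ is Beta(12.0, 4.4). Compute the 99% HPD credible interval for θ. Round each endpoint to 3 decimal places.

The posterior is unimodal and skewed, so the HPD interval has equal density at both endpoints and is the shortest 99% interval.
Solving f(0.444) = f(0.953) with F(0.953) − F(0.444) = 0.99 gives [0.444, 0.953].
For comparison, the equal-tailed interval is [0.423, 0.941]; the HPD is narrower and shifted toward the mode.

[0.444, 0.953]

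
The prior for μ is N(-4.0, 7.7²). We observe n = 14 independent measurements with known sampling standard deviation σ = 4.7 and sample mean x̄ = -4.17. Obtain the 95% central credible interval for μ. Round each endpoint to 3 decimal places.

Posterior precision = 1/7.7² + 14/4.7² = 0.0169 + 0.6338 = 0.6506, so posterior SD = 1.2397.
Posterior mean = (-4.0/7.7² + 14·-4.17/4.7²) / 0.6506 = -4.1656.
Interval: -4.1656 ± 1.960 × 1.2397 → [-6.595, -1.736].

[-6.595, -1.736]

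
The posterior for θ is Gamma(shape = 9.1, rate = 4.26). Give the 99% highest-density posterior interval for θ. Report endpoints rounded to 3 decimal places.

The posterior is unimodal and skewed, so the HPD interval has equal density at both endpoints and is the shortest 99% interval.
Solving f(0.647) = f(4.205) with F(4.205) − F(0.647) = 0.99 gives [0.647, 4.205].
For comparison, the equal-tailed interval is [0.749, 4.395]; the HPD is narrower and shifted toward the mode.

[0.647, 4.205]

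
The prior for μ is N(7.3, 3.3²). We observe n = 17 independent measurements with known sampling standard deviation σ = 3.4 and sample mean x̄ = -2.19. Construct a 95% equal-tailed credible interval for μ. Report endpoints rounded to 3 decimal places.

Posterior precision = 1/3.3² + 17/3.4² = 0.0918 + 1.4706 = 1.5624, so posterior SD = 0.8000.
Posterior mean = (7.3/3.3² + 17·-2.19/3.4²) / 1.5624 = -1.6322.
Interval: -1.6322 ± 1.960 × 0.8000 → [-3.200, -0.064].

[-3.200, -0.064]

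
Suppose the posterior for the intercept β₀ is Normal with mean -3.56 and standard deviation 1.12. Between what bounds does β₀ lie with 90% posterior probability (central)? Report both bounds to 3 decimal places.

The posterior is symmetric, so the 90% equal-tailed interval is β₀ = -3.56 ± z·1.12 with z = 1.645.
Half-width: 1.645 × 1.12 = 1.842.
-3.56 − 1.842 = -5.402; -3.56 + 1.842 = -1.718.

[-5.402, -1.718]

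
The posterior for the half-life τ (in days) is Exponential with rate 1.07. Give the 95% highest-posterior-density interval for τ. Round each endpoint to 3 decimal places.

[0.000, 2.800]

The exponential density is strictly decreasing on [0, ∞), so the HPD interval is anchored at 0: [0, q] with P(τ ≤ q) = 0.95.
q = −ln(1 − 0.95) / 1.07 = 2.9957 / 1.07 = 2.800.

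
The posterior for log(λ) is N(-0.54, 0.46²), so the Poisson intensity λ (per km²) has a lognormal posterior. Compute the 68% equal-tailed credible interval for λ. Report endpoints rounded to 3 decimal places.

On the log scale the 68% interval is -0.54 ± 0.994 × 0.46 = [-0.9975, -0.0825].
Exponentiate: [e^-0.9975, e^-0.0825] = [0.369, 0.921].

[0.369, 0.921]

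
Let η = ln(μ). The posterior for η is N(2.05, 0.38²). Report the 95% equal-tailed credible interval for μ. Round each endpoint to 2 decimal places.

[3.69, 16.36]

On the log scale the 95% interval is 2.05 ± 1.960 × 0.38 = [1.3052, 2.7948].
Exponentiate: [e^1.3052, e^2.7948] = [3.69, 16.36].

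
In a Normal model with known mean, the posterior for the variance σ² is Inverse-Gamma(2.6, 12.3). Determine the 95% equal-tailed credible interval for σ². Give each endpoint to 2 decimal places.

[1.87, 27.09]

Inverse-Gamma(2.6, 12.3) quantiles: F⁻¹(0.025) and F⁻¹(0.975).
Equivalently, 1/σ² ~ Gamma(2.6, rate = 12.3); invert its 0.975 and 0.025 quantiles.
Posterior mean ≈ 7.69, SD ≈ 9.92; a Normal approximation gives roughly [-11.76, 27.14].
Exact: lower = 1.87; upper = 27.09.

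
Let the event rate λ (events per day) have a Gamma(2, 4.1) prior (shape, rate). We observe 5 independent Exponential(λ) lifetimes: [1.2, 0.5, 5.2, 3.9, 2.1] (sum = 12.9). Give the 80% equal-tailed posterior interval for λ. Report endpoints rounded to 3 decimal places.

Posterior: Gamma(2+5, 4.1+12.9) = Gamma(7, 17.0) (shape, rate).
Equal-tailed 80% interval: Gamma(7, 17.0) quantiles at 0.1 and 0.9.
Posterior mean ≈ 0.412, SD ≈ 0.156; a Normal approximation gives roughly [0.212, 0.611].
Exact: lower = 0.229; upper = 0.620.

[0.229, 0.620]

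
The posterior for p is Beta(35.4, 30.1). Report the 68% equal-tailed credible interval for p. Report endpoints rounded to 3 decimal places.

[0.479, 0.602]

Posterior: Beta(35.4, 30.1).
Equal-tailed 68% interval: the 0.16 and 0.84 quantiles of Beta(35.4, 30.1).
Posterior mean ≈ 0.540, SD ≈ 0.061; a Normal approximation gives roughly [0.480, 0.601].
Exact: F⁻¹(0.16) = 0.479; F⁻¹(0.84) = 0.602.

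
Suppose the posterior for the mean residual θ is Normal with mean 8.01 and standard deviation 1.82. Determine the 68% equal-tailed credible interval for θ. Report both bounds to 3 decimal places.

[6.200, 9.820]

The posterior is symmetric, so the 68% equal-tailed interval is θ = 8.01 ± z·1.82 with z = 0.994.
Half-width: 0.994 × 1.82 = 1.810.
8.01 − 1.810 = 6.200; 8.01 + 1.810 = 9.820.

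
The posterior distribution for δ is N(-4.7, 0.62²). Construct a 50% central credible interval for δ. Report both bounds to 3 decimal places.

[-5.118, -4.282]

The posterior is symmetric, so the 50% equal-tailed interval is δ = -4.7 ± z·0.62 with z = 0.674.
Half-width: 0.674 × 0.62 = 0.418.
-4.7 − 0.418 = -5.118; -4.7 + 0.418 = -4.282.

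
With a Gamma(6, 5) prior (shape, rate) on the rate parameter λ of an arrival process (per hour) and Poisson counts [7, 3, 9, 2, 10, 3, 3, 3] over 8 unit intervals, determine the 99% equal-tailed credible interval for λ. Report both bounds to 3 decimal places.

[2.339, 5.026]

Posterior: Gamma(6+40, 5+8) = Gamma(46, 13) (shape, rate).
Equal-tailed 99% interval: Gamma(46, 13) quantiles at 0.005 and 0.995.
Posterior mean ≈ 3.538, SD ≈ 0.522; a Normal approximation gives roughly [2.195, 4.882].
Exact: lower = 2.339; upper = 5.026.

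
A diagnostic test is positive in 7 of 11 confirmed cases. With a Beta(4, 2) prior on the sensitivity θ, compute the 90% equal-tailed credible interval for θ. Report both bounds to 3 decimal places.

Posterior: Beta(4+7, 2+4) = Beta(11, 6).
Equal-tailed 90% interval: the 0.05 and 0.95 quantiles of Beta(11, 6).
Posterior mean ≈ 0.647, SD ≈ 0.113; a Normal approximation gives roughly [0.462, 0.832].
Exact: F⁻¹(0.05) = 0.452; F⁻¹(0.95) = 0.822.

[0.452, 0.822]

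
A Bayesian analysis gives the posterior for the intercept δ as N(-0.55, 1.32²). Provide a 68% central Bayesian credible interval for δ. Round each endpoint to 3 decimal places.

The posterior is symmetric, so the 68% equal-tailed interval is δ = -0.55 ± z·1.32 with z = 0.994.
Half-width: 0.994 × 1.32 = 1.313.
-0.55 − 1.313 = -1.863; -0.55 + 1.313 = 0.763.

[-1.863, 0.763]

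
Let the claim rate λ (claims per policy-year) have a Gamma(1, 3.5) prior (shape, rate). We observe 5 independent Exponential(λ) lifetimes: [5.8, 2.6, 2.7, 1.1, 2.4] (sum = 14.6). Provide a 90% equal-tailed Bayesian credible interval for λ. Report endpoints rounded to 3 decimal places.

Posterior: Gamma(1+5, 3.5+14.6) = Gamma(6, 18.1) (shape, rate).
Equal-tailed 90% interval: Gamma(6, 18.1) quantiles at 0.05 and 0.95.
Posterior mean ≈ 0.331, SD ≈ 0.135; a Normal approximation gives roughly [0.109, 0.554].
Exact: lower = 0.144; upper = 0.581.

[0.144, 0.581]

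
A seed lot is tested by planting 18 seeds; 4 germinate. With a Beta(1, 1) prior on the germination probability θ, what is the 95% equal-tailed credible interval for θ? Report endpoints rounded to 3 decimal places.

Posterior: Beta(1+4, 1+14) = Beta(5, 15).
Equal-tailed 95% interval: the 0.025 and 0.975 quantiles of Beta(5, 15).
Posterior mean ≈ 0.250, SD ≈ 0.094; a Normal approximation gives roughly [0.065, 0.435].
Exact: F⁻¹(0.025) = 0.091; F⁻¹(0.975) = 0.456.

[0.091, 0.456]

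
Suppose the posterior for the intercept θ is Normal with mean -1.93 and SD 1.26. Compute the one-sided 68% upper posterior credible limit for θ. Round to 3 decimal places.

-1.341

Need U with P(θ ≤ U) = 0.68: U = -1.93 + z_{0.32}·1.26.
z = 0.468; U = -1.93 + 0.468 × 1.26 = -1.341.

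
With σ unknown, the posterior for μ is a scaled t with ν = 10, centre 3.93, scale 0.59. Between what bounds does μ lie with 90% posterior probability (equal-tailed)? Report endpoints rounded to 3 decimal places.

[2.861, 4.999]

The t_10 distribution is symmetric; the 90% interval is 3.93 ± t·0.59 with t_{0.95,10} = 1.812.
Half-width: 1.812 × 0.59 = 1.069.
3.93 − 1.069 = 2.861; 3.93 + 1.069 = 4.999.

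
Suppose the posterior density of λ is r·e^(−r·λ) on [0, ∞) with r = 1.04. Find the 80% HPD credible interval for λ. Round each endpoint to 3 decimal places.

The exponential density is strictly decreasing on [0, ∞), so the HPD interval is anchored at 0: [0, q] with P(λ ≤ q) = 0.80.
q = −ln(1 − 0.80) / 1.04 = 1.6094 / 1.04 = 1.548.

[0.000, 1.548]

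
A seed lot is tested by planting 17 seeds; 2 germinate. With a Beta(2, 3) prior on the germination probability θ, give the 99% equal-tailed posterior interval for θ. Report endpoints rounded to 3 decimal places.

[0.034, 0.432]

Posterior: Beta(2+2, 3+15) = Beta(4, 18).
Equal-tailed 99% interval: the 0.005 and 0.995 quantiles of Beta(4, 18).
Posterior mean ≈ 0.182, SD ≈ 0.080; a Normal approximation gives roughly [-0.025, 0.389].
Exact: F⁻¹(0.005) = 0.034; F⁻¹(0.995) = 0.432.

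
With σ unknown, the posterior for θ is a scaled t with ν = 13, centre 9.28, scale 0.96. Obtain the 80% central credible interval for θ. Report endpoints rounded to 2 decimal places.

The t_13 distribution is symmetric; the 80% interval is 9.28 ± t·0.96 with t_{0.9,13} = 1.350.
Half-width: 1.350 × 0.96 = 1.30.
9.28 − 1.30 = 7.98; 9.28 + 1.30 = 10.58.

[7.98, 10.58]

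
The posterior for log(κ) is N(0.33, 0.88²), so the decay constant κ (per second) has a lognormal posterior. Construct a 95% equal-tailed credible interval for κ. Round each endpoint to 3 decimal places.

On the log scale the 95% interval is 0.33 ± 1.960 × 0.88 = [-1.3948, 2.0548].
Exponentiate: [e^-1.3948, e^2.0548] = [0.248, 7.805].

[0.248, 7.805]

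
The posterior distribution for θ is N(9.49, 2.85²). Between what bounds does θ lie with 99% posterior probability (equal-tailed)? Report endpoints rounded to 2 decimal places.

[2.15, 16.83]

The posterior is symmetric, so the 99% equal-tailed interval is θ = 9.49 ± z·2.85 with z = 2.576.
Half-width: 2.576 × 2.85 = 7.34.
9.49 − 7.34 = 2.15; 9.49 + 7.34 = 16.83.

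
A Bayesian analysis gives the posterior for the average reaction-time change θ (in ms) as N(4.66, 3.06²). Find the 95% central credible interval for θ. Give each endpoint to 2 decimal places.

The posterior is symmetric, so the 95% equal-tailed interval is θ = 4.66 ± z·3.06 with z = 1.960.
Half-width: 1.960 × 3.06 = 6.00.
4.66 − 6.00 = -1.34; 4.66 + 6.00 = 10.66.

[-1.34, 10.66]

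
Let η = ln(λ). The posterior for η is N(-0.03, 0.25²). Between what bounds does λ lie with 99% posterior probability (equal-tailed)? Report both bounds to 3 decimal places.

On the log scale the 99% interval is -0.03 ± 2.576 × 0.25 = [-0.6740, 0.6140].
Exponentiate: [e^-0.6740, e^0.6140] = [0.510, 1.848].

[0.510, 1.848]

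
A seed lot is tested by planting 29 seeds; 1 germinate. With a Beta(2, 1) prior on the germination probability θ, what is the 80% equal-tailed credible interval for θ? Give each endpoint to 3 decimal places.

[0.036, 0.163]

Posterior: Beta(2+1, 1+28) = Beta(3, 29).
Equal-tailed 80% interval: the 0.1 and 0.9 quantiles of Beta(3, 29).
Posterior mean ≈ 0.094, SD ≈ 0.051; a Normal approximation gives roughly [0.029, 0.159].
Exact: F⁻¹(0.1) = 0.036; F⁻¹(0.9) = 0.163.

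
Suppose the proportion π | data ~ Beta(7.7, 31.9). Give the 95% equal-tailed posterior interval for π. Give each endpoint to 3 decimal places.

[0.089, 0.329]

Posterior: Beta(7.7, 31.9).
Equal-tailed 95% interval: the 0.025 and 0.975 quantiles of Beta(7.7, 31.9).
Posterior mean ≈ 0.194, SD ≈ 0.062; a Normal approximation gives roughly [0.073, 0.316].
Exact: F⁻¹(0.025) = 0.089; F⁻¹(0.975) = 0.329.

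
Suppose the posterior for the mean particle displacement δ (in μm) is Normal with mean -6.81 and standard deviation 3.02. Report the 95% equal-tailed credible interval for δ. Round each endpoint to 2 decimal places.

[-12.73, -0.89]

The posterior is symmetric, so the 95% equal-tailed interval is δ = -6.81 ± z·3.02 with z = 1.960.
Half-width: 1.960 × 3.02 = 5.92.
-6.81 − 5.92 = -12.73; -6.81 + 5.92 = -0.89.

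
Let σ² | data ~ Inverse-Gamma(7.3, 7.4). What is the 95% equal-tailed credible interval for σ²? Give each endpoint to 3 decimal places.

[0.549, 2.464]

Inverse-Gamma(7.3, 7.4) quantiles: F⁻¹(0.025) and F⁻¹(0.975).
Equivalently, 1/σ² ~ Gamma(7.3, rate = 7.4); invert its 0.975 and 0.025 quantiles.
Posterior mean ≈ 1.175, SD ≈ 0.510; a Normal approximation gives roughly [0.175, 2.175].
Exact: lower = 0.549; upper = 2.464.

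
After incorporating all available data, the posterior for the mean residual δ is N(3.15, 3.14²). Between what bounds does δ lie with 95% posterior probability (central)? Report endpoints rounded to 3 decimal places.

The posterior is symmetric, so the 95% equal-tailed interval is δ = 3.15 ± z·3.14 with z = 1.960.
Half-width: 1.960 × 3.14 = 6.154.
3.15 − 6.154 = -3.004; 3.15 + 6.154 = 9.304.

[-3.004, 9.304]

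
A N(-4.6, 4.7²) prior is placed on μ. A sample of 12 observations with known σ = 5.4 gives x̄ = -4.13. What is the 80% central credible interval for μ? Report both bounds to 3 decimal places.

Posterior precision = 1/4.7² + 12/5.4² = 0.0453 + 0.4115 = 0.4568, so posterior SD = 1.4796.
Posterior mean = (-4.6/4.7² + 12·-4.13/5.4²) / 0.4568 = -4.1766.
Interval: -4.1766 ± 1.282 × 1.4796 → [-6.073, -2.280].

[-6.073, -2.280]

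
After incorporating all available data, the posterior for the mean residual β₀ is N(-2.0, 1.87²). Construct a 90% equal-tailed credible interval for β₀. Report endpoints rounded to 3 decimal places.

[-5.076, 1.076]

The posterior is symmetric, so the 90% equal-tailed interval is β₀ = -2.0 ± z·1.87 with z = 1.645.
Half-width: 1.645 × 1.87 = 3.076.
-2.0 − 3.076 = -5.076; -2.0 + 3.076 = 1.076.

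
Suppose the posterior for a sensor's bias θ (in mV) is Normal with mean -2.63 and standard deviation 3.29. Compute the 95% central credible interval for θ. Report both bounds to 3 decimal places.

The posterior is symmetric, so the 95% equal-tailed interval is θ = -2.63 ± z·3.29 with z = 1.960.
Half-width: 1.960 × 3.29 = 6.448.
-2.63 − 6.448 = -9.078; -2.63 + 6.448 = 3.818.

[-9.078, 3.818]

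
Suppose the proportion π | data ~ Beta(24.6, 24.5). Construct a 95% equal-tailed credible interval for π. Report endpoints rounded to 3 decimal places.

[0.363, 0.639]

Posterior: Beta(24.6, 24.5).
Equal-tailed 95% interval: the 0.025 and 0.975 quantiles of Beta(24.6, 24.5).
Posterior mean ≈ 0.501, SD ≈ 0.071; a Normal approximation gives roughly [0.363, 0.639].
Exact: F⁻¹(0.025) = 0.363; F⁻¹(0.975) = 0.639.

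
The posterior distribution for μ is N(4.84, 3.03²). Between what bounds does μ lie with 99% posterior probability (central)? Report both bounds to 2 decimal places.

The posterior is symmetric, so the 99% equal-tailed interval is μ = 4.84 ± z·3.03 with z = 2.576.
Half-width: 2.576 × 3.03 = 7.80.
4.84 − 7.80 = -2.96; 4.84 + 7.80 = 12.64.

[-2.96, 12.64]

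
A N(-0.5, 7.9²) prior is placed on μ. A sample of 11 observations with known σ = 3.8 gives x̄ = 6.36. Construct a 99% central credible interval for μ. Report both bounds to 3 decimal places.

Posterior precision = 1/7.9² + 11/3.8² = 0.0160 + 0.7618 = 0.7778, so posterior SD = 1.1339.
Posterior mean = (-0.5/7.9² + 11·6.36/3.8²) / 0.7778 = 6.2187.
Interval: 6.2187 ± 2.576 × 1.1339 → [3.298, 9.139].

[3.298, 9.139]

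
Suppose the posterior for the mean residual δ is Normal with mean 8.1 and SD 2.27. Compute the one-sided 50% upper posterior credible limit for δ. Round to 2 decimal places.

Need U with P(δ ≤ U) = 0.50: U = 8.1 + z_{0.5}·2.27.
z = 0.000; U = 8.1 + 0.000 × 2.27 = 8.10.

8.10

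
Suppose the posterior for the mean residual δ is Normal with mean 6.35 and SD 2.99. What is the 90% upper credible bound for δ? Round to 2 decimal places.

Need U with P(δ ≤ U) = 0.90: U = 6.35 + z_{0.1}·2.99.
z = 1.282; U = 6.35 + 1.282 × 2.99 = 10.18.

10.18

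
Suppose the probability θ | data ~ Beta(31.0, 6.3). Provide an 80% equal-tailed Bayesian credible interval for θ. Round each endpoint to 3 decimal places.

Posterior: Beta(31.0, 6.3).
Equal-tailed 80% interval: the 0.1 and 0.9 quantiles of Beta(31.0, 6.3).
Posterior mean ≈ 0.831, SD ≈ 0.061; a Normal approximation gives roughly [0.754, 0.909].
Exact: F⁻¹(0.1) = 0.750; F⁻¹(0.9) = 0.904.

[0.750, 0.904]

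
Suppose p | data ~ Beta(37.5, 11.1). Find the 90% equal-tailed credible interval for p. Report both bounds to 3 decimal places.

Posterior: Beta(37.5, 11.1).
Equal-tailed 90% interval: the 0.05 and 0.95 quantiles of Beta(37.5, 11.1).
Posterior mean ≈ 0.772, SD ≈ 0.060; a Normal approximation gives roughly [0.674, 0.870].
Exact: F⁻¹(0.05) = 0.667; F⁻¹(0.95) = 0.863.

[0.667, 0.863]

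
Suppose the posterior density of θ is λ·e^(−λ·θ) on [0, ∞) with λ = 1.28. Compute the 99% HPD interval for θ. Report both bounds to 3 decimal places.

The exponential density is strictly decreasing on [0, ∞), so the HPD interval is anchored at 0: [0, q] with P(θ ≤ q) = 0.99.
q = −ln(1 − 0.99) / 1.28 = 4.6052 / 1.28 = 3.598.

[0.000, 3.598]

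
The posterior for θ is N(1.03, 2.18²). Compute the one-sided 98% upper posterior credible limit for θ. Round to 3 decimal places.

5.507

Need U with P(θ ≤ U) = 0.98: U = 1.03 + z_{0.02}·2.18.
z = 2.054; U = 1.03 + 2.054 × 2.18 = 5.507.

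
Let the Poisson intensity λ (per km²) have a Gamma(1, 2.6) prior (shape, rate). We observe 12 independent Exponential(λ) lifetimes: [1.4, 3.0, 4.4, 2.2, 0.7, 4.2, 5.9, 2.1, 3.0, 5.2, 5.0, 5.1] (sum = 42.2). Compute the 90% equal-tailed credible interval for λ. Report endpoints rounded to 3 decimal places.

[0.172, 0.434]

Posterior: Gamma(1+12, 2.6+42.2) = Gamma(13, 44.8) (shape, rate).
Equal-tailed 90% interval: Gamma(13, 44.8) quantiles at 0.05 and 0.95.
Posterior mean ≈ 0.290, SD ≈ 0.080; a Normal approximation gives roughly [0.158, 0.423].
Exact: lower = 0.172; upper = 0.434.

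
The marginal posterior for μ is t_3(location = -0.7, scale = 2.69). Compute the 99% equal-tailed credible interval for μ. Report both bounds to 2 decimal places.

[-16.41, 15.01]

The t_3 distribution is symmetric; the 99% interval is -0.7 ± t·2.69 with t_{0.995,3} = 5.841.
Half-width: 5.841 × 2.69 = 15.71.
-0.7 − 15.71 = -16.41; -0.7 + 15.71 = 15.01.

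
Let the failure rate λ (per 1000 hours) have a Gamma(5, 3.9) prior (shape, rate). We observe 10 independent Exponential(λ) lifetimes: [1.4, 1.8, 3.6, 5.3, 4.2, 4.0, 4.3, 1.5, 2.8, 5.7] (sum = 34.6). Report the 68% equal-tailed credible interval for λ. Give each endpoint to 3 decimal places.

[0.291, 0.488]

Posterior: Gamma(5+10, 3.9+34.6) = Gamma(15, 38.5) (shape, rate).
Equal-tailed 68% interval: Gamma(15, 38.5) quantiles at 0.16 and 0.84.
Posterior mean ≈ 0.390, SD ≈ 0.101; a Normal approximation gives roughly [0.290, 0.490].
Exact: lower = 0.291; upper = 0.488.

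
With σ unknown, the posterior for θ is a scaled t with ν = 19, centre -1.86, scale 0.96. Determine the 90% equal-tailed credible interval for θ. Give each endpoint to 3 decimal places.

[-3.520, -0.200]

The t_19 distribution is symmetric; the 90% interval is -1.86 ± t·0.96 with t_{0.95,19} = 1.729.
Half-width: 1.729 × 0.96 = 1.660.
-1.86 − 1.660 = -3.520; -1.86 + 1.660 = -0.200.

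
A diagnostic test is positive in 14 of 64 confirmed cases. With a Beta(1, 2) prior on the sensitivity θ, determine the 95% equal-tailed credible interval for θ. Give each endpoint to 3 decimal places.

Posterior: Beta(1+14, 2+50) = Beta(15, 52).
Equal-tailed 95% interval: the 0.025 and 0.975 quantiles of Beta(15, 52).
Posterior mean ≈ 0.224, SD ≈ 0.051; a Normal approximation gives roughly [0.125, 0.323].
Exact: F⁻¹(0.025) = 0.133; F⁻¹(0.975) = 0.330.

[0.133, 0.330]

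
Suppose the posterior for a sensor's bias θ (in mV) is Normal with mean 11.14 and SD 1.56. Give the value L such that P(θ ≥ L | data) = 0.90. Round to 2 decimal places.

Need L with P(θ ≥ L) = 0.90: L = 11.14 − z_{0.1}·1.56.
z = 1.282; L = 11.14 − 1.282 × 1.56 = 9.14.

9.14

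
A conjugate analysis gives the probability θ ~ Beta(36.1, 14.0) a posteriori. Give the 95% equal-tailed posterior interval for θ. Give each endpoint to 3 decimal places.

[0.590, 0.835]

Posterior: Beta(36.1, 14.0).
Equal-tailed 95% interval: the 0.025 and 0.975 quantiles of Beta(36.1, 14.0).
Posterior mean ≈ 0.721, SD ≈ 0.063; a Normal approximation gives roughly [0.598, 0.844].
Exact: F⁻¹(0.025) = 0.590; F⁻¹(0.975) = 0.835.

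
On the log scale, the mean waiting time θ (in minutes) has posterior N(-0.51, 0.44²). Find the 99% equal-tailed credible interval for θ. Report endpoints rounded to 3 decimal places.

On the log scale the 99% interval is -0.51 ± 2.576 × 0.44 = [-1.6434, 0.6234].
Exponentiate: [e^-1.6434, e^0.6234] = [0.193, 1.865].

[0.193, 1.865]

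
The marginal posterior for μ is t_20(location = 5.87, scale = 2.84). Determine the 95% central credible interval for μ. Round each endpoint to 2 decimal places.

The t_20 distribution is symmetric; the 95% interval is 5.87 ± t·2.84 with t_{0.975,20} = 2.086.
Half-width: 2.086 × 2.84 = 5.92.
5.87 − 5.92 = -0.05; 5.87 + 5.92 = 11.79.

[-0.05, 11.79]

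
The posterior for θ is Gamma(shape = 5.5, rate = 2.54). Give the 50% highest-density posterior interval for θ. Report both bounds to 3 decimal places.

The posterior is unimodal and skewed, so the HPD interval has equal density at both endpoints and is the shortest 50% interval.
Solving f(1.258) = f(2.409) with F(2.409) − F(1.258) = 0.50 gives [1.258, 2.409].
For comparison, the equal-tailed interval is [1.493, 2.697]; the HPD is narrower and shifted toward the mode.

[1.258, 2.409]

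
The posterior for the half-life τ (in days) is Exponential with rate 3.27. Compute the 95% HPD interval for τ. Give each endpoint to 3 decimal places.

The exponential density is strictly decreasing on [0, ∞), so the HPD interval is anchored at 0: [0, q] with P(τ ≤ q) = 0.95.
q = −ln(1 − 0.95) / 3.27 = 2.9957 / 3.27 = 0.916.

[0.000, 0.916]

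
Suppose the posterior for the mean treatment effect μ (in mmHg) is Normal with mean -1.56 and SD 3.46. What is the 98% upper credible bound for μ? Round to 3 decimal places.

Need U with P(μ ≤ U) = 0.98: U = -1.56 + z_{0.02}·3.46.
z = 2.054; U = -1.56 + 2.054 × 3.46 = 5.546.

5.546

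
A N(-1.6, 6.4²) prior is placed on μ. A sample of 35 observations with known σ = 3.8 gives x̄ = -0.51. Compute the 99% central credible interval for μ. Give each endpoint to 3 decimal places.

[-2.167, 1.125]

Posterior precision = 1/6.4² + 35/3.8² = 0.0244 + 2.4238 = 2.4482, so posterior SD = 0.6391.
Posterior mean = (-1.6/6.4² + 35·-0.51/3.8²) / 2.4482 = -0.5209.
Interval: -0.5209 ± 2.576 × 0.6391 → [-2.167, 1.125].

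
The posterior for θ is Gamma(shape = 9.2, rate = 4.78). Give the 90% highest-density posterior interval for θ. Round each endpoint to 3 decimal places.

The posterior is unimodal and skewed, so the HPD interval has equal density at both endpoints and is the shortest 90% interval.
Solving f(0.903) = f(2.912) with F(2.912) − F(0.903) = 0.90 gives [0.903, 2.912].
For comparison, the equal-tailed interval is [1.013, 3.073]; the HPD is narrower and shifted toward the mode.

[0.903, 2.912]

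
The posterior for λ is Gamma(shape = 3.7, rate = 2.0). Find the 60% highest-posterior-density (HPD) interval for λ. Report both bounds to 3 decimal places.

[0.757, 2.193]

The posterior is unimodal and skewed, so the HPD interval has equal density at both endpoints and is the shortest 60% interval.
Solving f(0.757) = f(2.193) with F(2.193) − F(0.757) = 0.60 gives [0.757, 2.193].
For comparison, the equal-tailed interval is [1.032, 2.574]; the HPD is narrower and shifted toward the mode.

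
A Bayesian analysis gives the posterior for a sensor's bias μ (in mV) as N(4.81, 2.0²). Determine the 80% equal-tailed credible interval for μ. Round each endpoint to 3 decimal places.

The posterior is symmetric, so the 80% equal-tailed interval is μ = 4.81 ± z·2.0 with z = 1.282.
Half-width: 1.282 × 2.0 = 2.563.
4.81 − 2.563 = 2.247; 4.81 + 2.563 = 7.373.

[2.247, 7.373]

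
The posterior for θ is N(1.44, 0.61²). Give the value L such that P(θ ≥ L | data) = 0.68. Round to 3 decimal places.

1.155

Need L with P(θ ≥ L) = 0.68: L = 1.44 − z_{0.32}·0.61.
z = 0.468; L = 1.44 − 0.468 × 0.61 = 1.155.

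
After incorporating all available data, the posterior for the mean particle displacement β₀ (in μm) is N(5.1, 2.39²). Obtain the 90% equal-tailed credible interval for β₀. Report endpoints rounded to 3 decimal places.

[1.169, 9.031]

The posterior is symmetric, so the 90% equal-tailed interval is β₀ = 5.1 ± z·2.39 with z = 1.645.
Half-width: 1.645 × 2.39 = 3.931.
5.1 − 3.931 = 1.169; 5.1 + 3.931 = 9.031.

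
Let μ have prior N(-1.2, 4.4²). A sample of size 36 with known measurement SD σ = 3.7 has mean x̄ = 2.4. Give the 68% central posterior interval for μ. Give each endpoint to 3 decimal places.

[1.723, 2.938]

Posterior precision = 1/4.4² + 36/3.7² = 0.0517 + 2.6297 = 2.6813, so posterior SD = 0.6107.
Posterior mean = (-1.2/4.4² + 36·2.4/3.7²) / 2.6813 = 2.3306.
Interval: 2.3306 ± 0.994 × 0.6107 → [1.723, 2.938].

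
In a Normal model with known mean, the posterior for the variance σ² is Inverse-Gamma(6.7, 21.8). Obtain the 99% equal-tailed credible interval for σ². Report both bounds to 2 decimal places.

[1.43, 11.57]

Inverse-Gamma(6.7, 21.8) quantiles: F⁻¹(0.005) and F⁻¹(0.995).
Equivalently, 1/σ² ~ Gamma(6.7, rate = 21.8); invert its 0.995 and 0.005 quantiles.
Posterior mean ≈ 3.82, SD ≈ 1.76; a Normal approximation gives roughly [-0.72, 8.37].
Exact: lower = 1.43; upper = 11.57.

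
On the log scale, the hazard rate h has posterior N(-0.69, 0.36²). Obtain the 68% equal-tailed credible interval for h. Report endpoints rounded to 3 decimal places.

On the log scale the 68% interval is -0.69 ± 0.994 × 0.36 = [-1.0480, -0.3320].
Exponentiate: [e^-1.0480, e^-0.3320] = [0.351, 0.717].

[0.351, 0.717]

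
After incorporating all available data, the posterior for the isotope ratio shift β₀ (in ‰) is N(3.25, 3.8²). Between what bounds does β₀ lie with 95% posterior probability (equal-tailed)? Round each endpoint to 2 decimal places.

The posterior is symmetric, so the 95% equal-tailed interval is β₀ = 3.25 ± z·3.8 with z = 1.960.
Half-width: 1.960 × 3.8 = 7.45.
3.25 − 7.45 = -4.20; 3.25 + 7.45 = 10.70.

[-4.20, 10.70]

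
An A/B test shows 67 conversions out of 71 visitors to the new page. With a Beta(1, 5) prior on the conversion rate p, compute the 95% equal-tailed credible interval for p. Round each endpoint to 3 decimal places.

[0.803, 0.944]

Posterior: Beta(1+67, 5+4) = Beta(68, 9).
Equal-tailed 95% interval: the 0.025 and 0.975 quantiles of Beta(68, 9).
Posterior mean ≈ 0.883, SD ≈ 0.036; a Normal approximation gives roughly [0.812, 0.954].
Exact: F⁻¹(0.025) = 0.803; F⁻¹(0.975) = 0.944.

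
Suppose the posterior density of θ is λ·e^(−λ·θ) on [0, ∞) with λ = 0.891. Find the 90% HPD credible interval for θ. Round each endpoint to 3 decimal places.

[0.000, 2.584]

The exponential density is strictly decreasing on [0, ∞), so the HPD interval is anchored at 0: [0, q] with P(θ ≤ q) = 0.90.
q = −ln(1 − 0.90) / 0.891 = 2.3026 / 0.891 = 2.584.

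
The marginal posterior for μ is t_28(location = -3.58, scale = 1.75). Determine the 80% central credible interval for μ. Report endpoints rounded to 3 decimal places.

[-5.877, -1.283]

The t_28 distribution is symmetric; the 80% interval is -3.58 ± t·1.75 with t_{0.9,28} = 1.313.
Half-width: 1.313 × 1.75 = 2.297.
-3.58 − 2.297 = -5.877; -3.58 + 2.297 = -1.283.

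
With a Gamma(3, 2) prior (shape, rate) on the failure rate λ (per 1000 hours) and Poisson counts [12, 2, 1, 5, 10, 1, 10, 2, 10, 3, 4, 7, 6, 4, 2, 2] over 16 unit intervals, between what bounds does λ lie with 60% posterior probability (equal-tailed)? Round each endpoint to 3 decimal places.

[4.234, 5.089]

Posterior: Gamma(3+81, 2+16) = Gamma(84, 18) (shape, rate).
Equal-tailed 60% interval: Gamma(84, 18) quantiles at 0.2 and 0.8.
Posterior mean ≈ 4.667, SD ≈ 0.509; a Normal approximation gives roughly [4.238, 5.095].
Exact: lower = 4.234; upper = 5.089.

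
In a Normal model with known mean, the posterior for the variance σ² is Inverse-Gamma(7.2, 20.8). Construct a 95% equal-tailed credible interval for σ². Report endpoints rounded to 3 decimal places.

[1.560, 7.074]

Inverse-Gamma(7.2, 20.8) quantiles: F⁻¹(0.025) and F⁻¹(0.975).
Equivalently, 1/σ² ~ Gamma(7.2, rate = 20.8); invert its 0.975 and 0.025 quantiles.
Posterior mean ≈ 3.355, SD ≈ 1.471; a Normal approximation gives roughly [0.471, 6.238].
Exact: lower = 1.560; upper = 7.074.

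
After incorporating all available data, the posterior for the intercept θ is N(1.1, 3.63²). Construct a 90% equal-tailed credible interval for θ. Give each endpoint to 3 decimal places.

The posterior is symmetric, so the 90% equal-tailed interval is θ = 1.1 ± z·3.63 with z = 1.645.
Half-width: 1.645 × 3.63 = 5.971.
1.1 − 5.971 = -4.871; 1.1 + 5.971 = 7.071.

[-4.871, 7.071]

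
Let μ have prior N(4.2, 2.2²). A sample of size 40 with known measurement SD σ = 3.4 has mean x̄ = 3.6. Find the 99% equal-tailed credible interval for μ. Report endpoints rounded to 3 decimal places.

Posterior precision = 1/2.2² + 40/3.4² = 0.2066 + 3.4602 = 3.6668, so posterior SD = 0.5222.
Posterior mean = (4.2/2.2² + 40·3.6/3.4²) / 3.6668 = 3.6338.
Interval: 3.6338 ± 2.576 × 0.5222 → [2.289, 4.979].

[2.289, 4.979]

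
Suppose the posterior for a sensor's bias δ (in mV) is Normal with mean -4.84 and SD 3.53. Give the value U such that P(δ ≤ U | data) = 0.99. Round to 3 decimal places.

3.372

Need U with P(δ ≤ U) = 0.99: U = -4.84 + z_{0.01}·3.53.
z = 2.326; U = -4.84 + 2.326 × 3.53 = 3.372.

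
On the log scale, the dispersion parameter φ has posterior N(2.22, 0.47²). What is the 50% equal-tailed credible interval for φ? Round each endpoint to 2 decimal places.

On the log scale the 50% interval is 2.22 ± 0.674 × 0.47 = [1.9030, 2.5370].
Exponentiate: [e^1.9030, e^2.5370] = [6.71, 12.64].

[6.71, 12.64]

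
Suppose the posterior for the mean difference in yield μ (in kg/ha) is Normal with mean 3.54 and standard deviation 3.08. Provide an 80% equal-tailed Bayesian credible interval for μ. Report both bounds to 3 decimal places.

The posterior is symmetric, so the 80% equal-tailed interval is μ = 3.54 ± z·3.08 with z = 1.282.
Half-width: 1.282 × 3.08 = 3.947.
3.54 − 3.947 = -0.407; 3.54 + 3.947 = 7.487.

[-0.407, 7.487]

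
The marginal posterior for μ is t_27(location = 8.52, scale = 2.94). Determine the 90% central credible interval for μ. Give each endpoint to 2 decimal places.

[3.51, 13.53]

The t_27 distribution is symmetric; the 90% interval is 8.52 ± t·2.94 with t_{0.95,27} = 1.703.
Half-width: 1.703 × 2.94 = 5.01.
8.52 − 5.01 = 3.51; 8.52 + 5.01 = 13.53.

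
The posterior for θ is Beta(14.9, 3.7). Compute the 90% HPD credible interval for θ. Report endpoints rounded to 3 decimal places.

The posterior is unimodal and skewed, so the HPD interval has equal density at both endpoints and is the shortest 90% interval.
Solving f(0.663) = f(0.946) with F(0.946) − F(0.663) = 0.90 gives [0.663, 0.946].
For comparison, the equal-tailed interval is [0.636, 0.929]; the HPD is narrower and shifted toward the mode.

[0.663, 0.946]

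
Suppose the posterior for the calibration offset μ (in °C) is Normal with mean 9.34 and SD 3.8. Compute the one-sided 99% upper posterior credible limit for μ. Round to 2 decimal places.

Need U with P(μ ≤ U) = 0.99: U = 9.34 + z_{0.01}·3.8.
z = 2.326; U = 9.34 + 2.326 × 3.8 = 18.18.

18.18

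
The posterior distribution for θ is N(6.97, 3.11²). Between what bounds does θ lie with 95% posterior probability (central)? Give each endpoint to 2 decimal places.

[0.87, 13.07]

The posterior is symmetric, so the 95% equal-tailed interval is θ = 6.97 ± z·3.11 with z = 1.960.
Half-width: 1.960 × 3.11 = 6.10.
6.97 − 6.10 = 0.87; 6.97 + 6.10 = 13.07.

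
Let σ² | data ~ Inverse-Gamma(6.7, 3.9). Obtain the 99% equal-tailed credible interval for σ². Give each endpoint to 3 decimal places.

Inverse-Gamma(6.7, 3.9) quantiles: F⁻¹(0.005) and F⁻¹(0.995).
Equivalently, 1/σ² ~ Gamma(6.7, rate = 3.9); invert its 0.995 and 0.005 quantiles.
Posterior mean ≈ 0.684, SD ≈ 0.316; a Normal approximation gives roughly [-0.129, 1.497].
Exact: lower = 0.256; upper = 2.071.

[0.256, 2.071]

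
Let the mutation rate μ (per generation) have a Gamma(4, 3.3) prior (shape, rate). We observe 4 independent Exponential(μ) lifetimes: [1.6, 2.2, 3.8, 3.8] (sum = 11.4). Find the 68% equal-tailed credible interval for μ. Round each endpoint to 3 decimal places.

[0.357, 0.731]

Posterior: Gamma(4+4, 3.3+11.4) = Gamma(8, 14.7) (shape, rate).
Equal-tailed 68% interval: Gamma(8, 14.7) quantiles at 0.16 and 0.84.
Posterior mean ≈ 0.544, SD ≈ 0.192; a Normal approximation gives roughly [0.353, 0.736].
Exact: lower = 0.357; upper = 0.731.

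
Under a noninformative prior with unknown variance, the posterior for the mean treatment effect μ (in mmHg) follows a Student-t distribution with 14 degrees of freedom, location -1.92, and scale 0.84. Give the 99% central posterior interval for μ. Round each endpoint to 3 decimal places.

[-4.421, 0.581]

The t_14 distribution is symmetric; the 99% interval is -1.92 ± t·0.84 with t_{0.995,14} = 2.977.
Half-width: 2.977 × 0.84 = 2.501.
-1.92 − 2.501 = -4.421; -1.92 + 2.501 = 0.581.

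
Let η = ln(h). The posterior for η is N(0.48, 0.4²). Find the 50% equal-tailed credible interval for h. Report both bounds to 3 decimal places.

[1.234, 2.117]

On the log scale the 50% interval is 0.48 ± 0.674 × 0.4 = [0.2102, 0.7498].
Exponentiate: [e^0.2102, e^0.7498] = [1.234, 2.117].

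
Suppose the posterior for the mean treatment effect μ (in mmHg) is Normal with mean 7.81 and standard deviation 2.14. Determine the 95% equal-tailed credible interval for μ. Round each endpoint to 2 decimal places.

The posterior is symmetric, so the 95% equal-tailed interval is μ = 7.81 ± z·2.14 with z = 1.960.
Half-width: 1.960 × 2.14 = 4.19.
7.81 − 4.19 = 3.62; 7.81 + 4.19 = 12.00.

[3.62, 12.00]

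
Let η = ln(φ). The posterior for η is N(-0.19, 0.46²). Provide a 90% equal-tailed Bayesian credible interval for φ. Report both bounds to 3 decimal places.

On the log scale the 90% interval is -0.19 ± 1.645 × 0.46 = [-0.9466, 0.5666].
Exponentiate: [e^-0.9466, e^0.5666] = [0.388, 1.762].

[0.388, 1.762]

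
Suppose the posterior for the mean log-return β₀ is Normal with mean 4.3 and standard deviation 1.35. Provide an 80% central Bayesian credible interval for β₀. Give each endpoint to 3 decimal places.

[2.570, 6.030]

The posterior is symmetric, so the 80% equal-tailed interval is β₀ = 4.3 ± z·1.35 with z = 1.282.
Half-width: 1.282 × 1.35 = 1.730.
4.3 − 1.730 = 2.570; 4.3 + 1.730 = 6.030.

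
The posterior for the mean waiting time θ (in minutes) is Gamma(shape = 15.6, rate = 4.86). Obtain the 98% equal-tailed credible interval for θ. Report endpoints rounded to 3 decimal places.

Posterior: Gamma(shape 15.6, rate 4.86).
Equal-tailed 98% interval: Gamma(15.6, 4.86) quantiles at 0.01 and 0.99.
Posterior mean ≈ 3.210, SD ≈ 0.813; a Normal approximation gives roughly [1.319, 5.100].
Exact: lower = 1.625; upper = 5.396.

[1.625, 5.396]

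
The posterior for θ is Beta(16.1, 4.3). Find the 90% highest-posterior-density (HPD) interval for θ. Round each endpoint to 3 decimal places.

[0.652, 0.932]

The posterior is unimodal and skewed, so the HPD interval has equal density at both endpoints and is the shortest 90% interval.
Solving f(0.652) = f(0.932) with F(0.932) − F(0.652) = 0.90 gives [0.652, 0.932].
For comparison, the equal-tailed interval is [0.629, 0.917]; the HPD is narrower and shifted toward the mode.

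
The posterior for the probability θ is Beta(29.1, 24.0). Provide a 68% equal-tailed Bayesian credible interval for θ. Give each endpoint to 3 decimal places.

Posterior: Beta(29.1, 24.0).
Equal-tailed 68% interval: the 0.16 and 0.84 quantiles of Beta(29.1, 24.0).
Posterior mean ≈ 0.548, SD ≈ 0.068; a Normal approximation gives roughly [0.481, 0.615].
Exact: F⁻¹(0.16) = 0.480; F⁻¹(0.84) = 0.616.

[0.480, 0.616]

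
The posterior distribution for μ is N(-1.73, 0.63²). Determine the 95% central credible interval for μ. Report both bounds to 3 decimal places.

[-2.965, -0.495]

The posterior is symmetric, so the 95% equal-tailed interval is μ = -1.73 ± z·0.63 with z = 1.960.
Half-width: 1.960 × 0.63 = 1.235.
-1.73 − 1.235 = -2.965; -1.73 + 1.235 = -0.495.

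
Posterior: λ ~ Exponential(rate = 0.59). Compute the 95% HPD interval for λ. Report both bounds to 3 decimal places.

The exponential density is strictly decreasing on [0, ∞), so the HPD interval is anchored at 0: [0, q] with P(λ ≤ q) = 0.95.
q = −ln(1 − 0.95) / 0.59 = 2.9957 / 0.59 = 5.078.

[0.000, 5.078]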